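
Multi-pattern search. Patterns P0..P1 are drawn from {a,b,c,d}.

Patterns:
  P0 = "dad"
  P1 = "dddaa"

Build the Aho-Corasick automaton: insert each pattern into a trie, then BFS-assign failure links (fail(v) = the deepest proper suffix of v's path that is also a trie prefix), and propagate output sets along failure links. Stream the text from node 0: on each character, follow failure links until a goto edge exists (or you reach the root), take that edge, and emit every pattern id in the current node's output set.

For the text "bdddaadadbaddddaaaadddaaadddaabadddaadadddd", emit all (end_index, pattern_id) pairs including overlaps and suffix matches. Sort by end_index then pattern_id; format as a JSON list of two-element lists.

Build automaton:
Trie (insert patterns):
  n0 'ε': d→1
  n1 'd': a→2 d→4
  n2 'da': d→3
  n3 'dad': ·  ←P0
  n4 'dd': d→5
  n5 'ddd': a→6
  n6 'ddda': a→7
  n7 'dddaa': ·  ←P1

BFS fail/out derivation:
  n1('d'): parent n0 fail=0; on 'd' 0 → fail=0;  out ∅∪∅=∅
  n2('da'): parent n1 fail=0; on 'a' 0 → fail=0;  out ∅∪∅=∅
  n4('dd'): parent n1 fail=0; on 'd' 0 → fail=1;  out ∅∪∅=∅
  n3('dad'): parent n2 fail=0; on 'd' 0 → fail=1;  out {0}∪∅={0}
  n5('ddd'): parent n4 fail=1; on 'd' 1 → fail=4;  out ∅∪∅=∅
  n6('ddda'): parent n5 fail=4; on 'a' 4→1 → fail=2;  out ∅∪∅=∅
  n7('dddaa'): parent n6 fail=2; on 'a' 2→0 → fail=0;  out {1}∪∅={1}

Run:
[0] read 'b'  n0⇒n0
[1] read 'd'  n0⇒n1
[2] read 'd'  n1⇒n4
[3] read 'd'  n4⇒n5
[4] read 'a'  n5⇒n6
[5] read 'a'  n6⇒n7  emit P1@[1:5]
[6] read 'd'  n7⇒n1 (via fail)
[7] read 'a'  n1⇒n2
[8] read 'd'  n2⇒n3  emit P0@[6:8]
[9] read 'b'  n3⇒n0 (via fail)
[10] read 'a'  n0⇒n0
[11] read 'd'  n0⇒n1
[12] read 'd'  n1⇒n4
[13] read 'd'  n4⇒n5
[14] read 'd'  n5⇒n5 (via fail)
[15] read 'a'  n5⇒n6
[16] read 'a'  n6⇒n7  emit P1@[12:16]
[17] read 'a'  n7⇒n0 (via fail)
[18] read 'a'  n0⇒n0
[19] read 'd'  n0⇒n1
[20] read 'd'  n1⇒n4
[21] read 'd'  n4⇒n5
[22] read 'a'  n5⇒n6
[23] read 'a'  n6⇒n7  emit P1@[19:23]
[24] read 'a'  n7⇒n0 (via fail)
[25] read 'd'  n0⇒n1
[26] read 'd'  n1⇒n4
[27] read 'd'  n4⇒n5
[28] read 'a'  n5⇒n6
[29] read 'a'  n6⇒n7  emit P1@[25:29]
[30] read 'b'  n7⇒n0 (via fail)
[31] read 'a'  n0⇒n0
[32] read 'd'  n0⇒n1
[33] read 'd'  n1⇒n4
[34] read 'd'  n4⇒n5
[35] read 'a'  n5⇒n6
[36] read 'a'  n6⇒n7  emit P1@[32:36]
[37] read 'd'  n7⇒n1 (via fail)
[38] read 'a'  n1⇒n2
[39] read 'd'  n2⇒n3  emit P0@[37:39]
[40] read 'd'  n3⇒n4 (via fail)
[41] read 'd'  n4⇒n5
[42] read 'd'  n5⇒n5 (via fail)

Result: [[5,1],[8,0],[16,1],[23,1],[29,1],[36,1],[39,0]]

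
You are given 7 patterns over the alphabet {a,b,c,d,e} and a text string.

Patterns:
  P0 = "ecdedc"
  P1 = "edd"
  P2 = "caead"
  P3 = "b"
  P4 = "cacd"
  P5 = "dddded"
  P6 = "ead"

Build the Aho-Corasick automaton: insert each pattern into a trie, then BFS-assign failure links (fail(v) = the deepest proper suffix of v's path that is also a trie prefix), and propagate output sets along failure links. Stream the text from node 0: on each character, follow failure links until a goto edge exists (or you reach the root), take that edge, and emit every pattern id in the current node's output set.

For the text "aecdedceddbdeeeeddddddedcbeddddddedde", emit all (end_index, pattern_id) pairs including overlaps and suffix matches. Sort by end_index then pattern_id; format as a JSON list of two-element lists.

Build:
Trie (insert patterns):
  n0 'ε': b→14 c→9 d→17 e→1
  n1 'e': a→23 c→2 d→7
  n2 'ec': d→3
  n3 'ecd': e→4
  n4 'ecde': d→5
  n5 'ecded': c→6
  n6 'ecdedc': ·  ←P0
  n7 'ed': d→8
  n8 'edd': ·  ←P1
  n9 'c': a→10
  n10 'ca': c→15 e→11
  n11 'cae': a→12
  n12 'caea': d→13
  n13 'caead': ·  ←P2
  n14 'b': ·  ←P3
  n15 'cac': d→16
  n16 'cacd': ·  ←P4
  n17 'd': d→18
  n18 'dd': d→19
  n19 'ddd': d→20
  n20 'dddd': e→21
  n21 'dddde': d→22
  n22 'dddded': ·  ←P5
  n23 'ea': d→24
  n24 'ead': ·  ←P6

BFS fail/out derivation:
  fail(1) 'e': from fail(0)=0 chase 'e': 0 ⇒ 0;  out=∅∪out(0)=∅
  fail(9) 'c': from fail(0)=0 chase 'c': 0 ⇒ 0;  out=∅∪out(0)=∅
  fail(14) 'b': from fail(0)=0 chase 'b': 0 ⇒ 0;  out={3}∪out(0)={3}
  fail(17) 'd': from fail(0)=0 chase 'd': 0 ⇒ 0;  out=∅∪out(0)=∅
  fail(2) 'ec': from fail(1)=0 chase 'c': 0 ⇒ 9;  out=∅∪out(9)=∅
  fail(7) 'ed': from fail(1)=0 chase 'd': 0 ⇒ 17;  out=∅∪out(17)=∅
  fail(10) 'ca': from fail(9)=0 chase 'a': 0 ⇒ 0;  out=∅∪out(0)=∅
  fail(18) 'dd': from fail(17)=0 chase 'd': 0 ⇒ 17;  out=∅∪out(17)=∅
  fail(23) 'ea': from fail(1)=0 chase 'a': 0 ⇒ 0;  out=∅∪out(0)=∅
  fail(3) 'ecd': from fail(2)=9 chase 'd': 9→0 ⇒ 17;  out=∅∪out(17)=∅
  fail(8) 'edd': from fail(7)=17 chase 'd': 17 ⇒ 18;  out={1}∪out(18)={1}
  fail(11) 'cae': from fail(10)=0 chase 'e': 0 ⇒ 1;  out=∅∪out(1)=∅
  fail(15) 'cac': from fail(10)=0 chase 'c': 0 ⇒ 9;  out=∅∪out(9)=∅
  fail(19) 'ddd': from fail(18)=17 chase 'd': 17 ⇒ 18;  out=∅∪out(18)=∅
  fail(24) 'ead': from fail(23)=0 chase 'd': 0 ⇒ 17;  out={6}∪out(17)={6}
  fail(4) 'ecde': from fail(3)=17 chase 'e': 17→0 ⇒ 1;  out=∅∪out(1)=∅
  fail(12) 'caea': from fail(11)=1 chase 'a': 1 ⇒ 23;  out=∅∪out(23)=∅
  fail(16) 'cacd': from fail(15)=9 chase 'd': 9→0 ⇒ 17;  out={4}∪out(17)={4}
  fail(20) 'dddd': from fail(19)=18 chase 'd': 18 ⇒ 19;  out=∅∪out(19)=∅
  fail(5) 'ecded': from fail(4)=1 chase 'd': 1 ⇒ 7;  out=∅∪out(7)=∅
  fail(13) 'caead': from fail(12)=23 chase 'd': 23 ⇒ 24;  out={2}∪out(24)={2,6}
  fail(21) 'dddde': from fail(20)=19 chase 'e': 19→18→17→0 ⇒ 1;  out=∅∪out(1)=∅
  fail(6) 'ecdedc': from fail(5)=7 chase 'c': 7→17→0 ⇒ 9;  out={0}∪out(9)={0}
  fail(22) 'dddded': from fail(21)=1 chase 'd': 1 ⇒ 7;  out={5}∪out(7)={5}

Scan:
i=0 'a': node 0→0
i=1 'e': node 0→1
i=2 'c': node 1→2
i=3 'd': node 2→3
i=4 'e': node 3→4
i=5 'd': node 4→5
i=6 'c': node 5→6  ** P0@[1:6]
i=7 'e': node 6→1 (via fail)
i=8 'd': node 1→7
i=9 'd': node 7→8  ** P1@[7:9]
i=10 'b': node 8→14 (via fail)  ** P3@[10:10]
i=11 'd': node 14→17 (via fail)
i=12 'e': node 17→1 (via fail)
i=13 'e': node 1→1 (via fail)
i=14 'e': node 1→1 (via fail)
i=15 'e': node 1→1 (via fail)
i=16 'd': node 1→7
i=17 'd': node 7→8  ** P1@[15:17]
i=18 'd': node 8→19 (via fail)
i=19 'd': node 19→20
i=20 'd': node 20→20 (via fail)
i=21 'd': node 20→20 (via fail)
i=22 'e': node 20→21
i=23 'd': node 21→22  ** P5@[18:23]
i=24 'c': node 22→9 (via fail)
i=25 'b': node 9→14 (via fail)  ** P3@[25:25]
i=26 'e': node 14→1 (via fail)
i=27 'd': node 1→7
i=28 'd': node 7→8  ** P1@[26:28]
i=29 'd': node 8→19 (via fail)
i=30 'd': node 19→20
i=31 'd': node 20→20 (via fail)
i=32 'd': node 20→20 (via fail)
i=33 'e': node 20→21
i=34 'd': node 21→22  ** P5@[29:34]
i=35 'd': node 22→8 (via fail)  ** P1@[33:35]
i=36 'e': node 8→1 (via fail)

Result: [[6,0],[9,1],[10,3],[17,1],[23,5],[25,3],[28,1],[34,5],[35,1]]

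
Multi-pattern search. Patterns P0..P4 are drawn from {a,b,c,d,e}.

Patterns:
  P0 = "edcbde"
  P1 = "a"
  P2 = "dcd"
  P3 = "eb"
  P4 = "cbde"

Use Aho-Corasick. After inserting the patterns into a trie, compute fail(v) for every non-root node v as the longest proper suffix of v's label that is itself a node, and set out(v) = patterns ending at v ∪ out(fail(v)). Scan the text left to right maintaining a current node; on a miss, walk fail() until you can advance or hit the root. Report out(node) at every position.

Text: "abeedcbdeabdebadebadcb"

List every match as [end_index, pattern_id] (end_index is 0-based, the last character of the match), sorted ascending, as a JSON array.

Construct AC machine:
Trie (insert patterns):
  n0 'ε': a→7 c→12 d→8 e→1
  n1 'e': b→11 d→2
  n2 'ed': c→3
  n3 'edc': b→4
  n4 'edcb': d→5
  n5 'edcbd': e→6
  n6 'edcbde': ·  [P0 ends]
  n7 'a': ·  [P1 ends]
  n8 'd': c→9
  n9 'dc': d→10
  n10 'dcd': ·  [P2 ends]
  n11 'eb': ·  [P3 ends]
  n12 'c': b→13
  n13 'cb': d→14
  n14 'cbd': e→15
  n15 'cbde': ·  [P4 ends]

Failure links (BFS by depth):
  n1('e'): parent n0 fail=0; on 'e' 0 → fail=0;  out ∅∪∅=∅
  n7('a'): parent n0 fail=0; on 'a' 0 → fail=0;  out {1}∪∅={1}
  n8('d'): parent n0 fail=0; on 'd' 0 → fail=0;  out ∅∪∅=∅
  n12('c'): parent n0 fail=0; on 'c' 0 → fail=0;  out ∅∪∅=∅
  n2('ed'): parent n1 fail=0; on 'd' 0 → fail=8;  out ∅∪∅=∅
  n9('dc'): parent n8 fail=0; on 'c' 0 → fail=12;  out ∅∪∅=∅
  n11('eb'): parent n1 fail=0; on 'b' 0 → fail=0;  out {3}∪∅={3}
  n13('cb'): parent n12 fail=0; on 'b' 0 → fail=0;  out ∅∪∅=∅
  n3('edc'): parent n2 fail=8; on 'c' 8 → fail=9;  out ∅∪∅=∅
  n10('dcd'): parent n9 fail=12; on 'd' 12→0 → fail=8;  out {2}∪∅={2}
  n14('cbd'): parent n13 fail=0; on 'd' 0 → fail=8;  out ∅∪∅=∅
  n4('edcb'): parent n3 fail=9; on 'b' 9→12 → fail=13;  out ∅∪∅=∅
  n15('cbde'): parent n14 fail=8; on 'e' 8→0 → fail=1;  out {4}∪∅={4}
  n5('edcbd'): parent n4 fail=13; on 'd' 13 → fail=14;  out ∅∪∅=∅
  n6('edcbde'): parent n5 fail=14; on 'e' 14 → fail=15;  out {0}∪{4}={0,4}

Run:
i=0 'a': node 0→7  → match P1@[0:0]
i=1 'b': node 7→0 ·f
i=2 'e': node 0→1
i=3 'e': node 1→1 ·f
i=4 'd': node 1→2
i=5 'c': node 2→3
i=6 'b': node 3→4
i=7 'd': node 4→5
i=8 'e': node 5→6  → match P0@[3:8],P4@[5:8]
i=9 'a': node 6→7 ·f  → match P1@[9:9]
i=10 'b': node 7→0 ·f
i=11 'd': node 0→8
i=12 'e': node 8→1 ·f
i=13 'b': node 1→11  → match P3@[12:13]
i=14 'a': node 11→7 ·f  → match P1@[14:14]
i=15 'd': node 7→8 ·f
i=16 'e': node 8→1 ·f
i=17 'b': node 1→11  → match P3@[16:17]
i=18 'a': node 11→7 ·f  → match P1@[18:18]
i=19 'd': node 7→8 ·f
i=20 'c': node 8→9
i=21 'b': node 9→13 ·f

Result: [[0,1],[8,0],[8,4],[9,1],[13,3],[14,1],[17,3],[18,1]]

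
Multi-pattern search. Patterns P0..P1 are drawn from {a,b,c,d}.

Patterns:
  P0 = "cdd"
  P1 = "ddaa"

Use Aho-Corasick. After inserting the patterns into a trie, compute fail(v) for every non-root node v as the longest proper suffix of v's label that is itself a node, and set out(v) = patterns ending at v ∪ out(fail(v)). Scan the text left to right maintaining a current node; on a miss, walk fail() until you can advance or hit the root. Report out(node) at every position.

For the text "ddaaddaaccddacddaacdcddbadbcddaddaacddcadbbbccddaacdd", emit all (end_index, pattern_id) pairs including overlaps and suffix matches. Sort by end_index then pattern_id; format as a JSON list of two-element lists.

Build automaton:
Trie nodes:
  0='ε' goto c→1 d→4
  1='c' goto d→2
  2='cd' goto d→3
  3='cdd' goto ·  ←P0
  4='d' goto d→5
  5='dd' goto a→6
  6='dda' goto a→7
  7='ddaa' goto ·  ←P1

BFS fail/out derivation:
  fail(1) 'c': from fail(0)=0 chase 'c': 0 ⇒ 0;  out=∅∪out(0)=∅
  fail(4) 'd': from fail(0)=0 chase 'd': 0 ⇒ 0;  out=∅∪out(0)=∅
  fail(2) 'cd': from fail(1)=0 chase 'd': 0 ⇒ 4;  out=∅∪out(4)=∅
  fail(5) 'dd': from fail(4)=0 chase 'd': 0 ⇒ 4;  out=∅∪out(4)=∅
  fail(3) 'cdd': from fail(2)=4 chase 'd': 4 ⇒ 5;  out={0}∪out(5)={0}
  fail(6) 'dda': from fail(5)=4 chase 'a': 4→0 ⇒ 0;  out=∅∪out(0)=∅
  fail(7) 'ddaa': from fail(6)=0 chase 'a': 0 ⇒ 0;  out={1}∪out(0)={1}

Run:
i=0 'd': node 0→4
i=1 'd': node 4→5
i=2 'a': node 5→6
i=3 'a': node 6→7  emit P1@[0:3]
i=4 'd': node 7→4 ·f
i=5 'd': node 4→5
i=6 'a': node 5→6
i=7 'a': node 6→7  emit P1@[4:7]
i=8 'c': node 7→1 ·f
i=9 'c': node 1→1 ·f
i=10 'd': node 1→2
i=11 'd': node 2→3  emit P0@[9:11]
i=12 'a': node 3→6 ·f
i=13 'c': node 6→1 ·f
i=14 'd': node 1→2
i=15 'd': node 2→3  emit P0@[13:15]
i=16 'a': node 3→6 ·f
i=17 'a': node 6→7  emit P1@[14:17]
i=18 'c': node 7→1 ·f
i=19 'd': node 1→2
i=20 'c': node 2→1 ·f
i=21 'd': node 1→2
i=22 'd': node 2→3  emit P0@[20:22]
i=23 'b': node 3→0 ·f
i=24 'a': node 0→0
i=25 'd': node 0→4
i=26 'b': node 4→0 ·f
i=27 'c': node 0→1
i=28 'd': node 1→2
i=29 'd': node 2→3  emit P0@[27:29]
i=30 'a': node 3→6 ·f
i=31 'd': node 6→4 ·f
i=32 'd': node 4→5
i=33 'a': node 5→6
i=34 'a': node 6→7  emit P1@[31:34]
i=35 'c': node 7→1 ·f
i=36 'd': node 1→2
i=37 'd': node 2→3  emit P0@[35:37]
i=38 'c': node 3→1 ·f
i=39 'a': node 1→0 ·f
i=40 'd': node 0→4
i=41 'b': node 4→0 ·f
i=42 'b': node 0→0
i=43 'b': node 0→0
i=44 'c': node 0→1
i=45 'c': node 1→1 ·f
i=46 'd': node 1→2
i=47 'd': node 2→3  emit P0@[45:47]
i=48 'a': node 3→6 ·f
i=49 'a': node 6→7  emit P1@[46:49]
i=50 'c': node 7→1 ·f
i=51 'd': node 1→2
i=52 'd': node 2→3  emit P0@[50:52]

All matches (sorted): [[3,1],[7,1],[11,0],[15,0],[17,1],[22,0],[29,0],[34,1],[37,0],[47,0],[49,1],[52,0]]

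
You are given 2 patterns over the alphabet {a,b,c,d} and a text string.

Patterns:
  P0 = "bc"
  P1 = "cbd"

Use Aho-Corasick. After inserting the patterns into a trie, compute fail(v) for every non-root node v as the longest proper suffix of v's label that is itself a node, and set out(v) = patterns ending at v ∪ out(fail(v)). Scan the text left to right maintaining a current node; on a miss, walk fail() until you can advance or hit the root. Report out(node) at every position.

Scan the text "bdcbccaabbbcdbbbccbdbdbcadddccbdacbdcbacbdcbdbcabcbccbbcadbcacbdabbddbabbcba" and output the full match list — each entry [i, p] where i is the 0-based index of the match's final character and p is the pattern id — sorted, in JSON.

Build automaton:
Trie (insert patterns):
  0='ε' goto b→1 c→3
  1='b' goto c→2
  2='bc' goto ·  ←P0
  3='c' goto b→4
  4='cb' goto d→5
  5='cbd' goto ·  ←P1

BFS fail/out derivation:
  fail(1) 'b': from fail(0)=0 chase 'b': 0 ⇒ 0;  out=∅∪out(0)=∅
  fail(3) 'c': from fail(0)=0 chase 'c': 0 ⇒ 0;  out=∅∪out(0)=∅
  fail(2) 'bc': from fail(1)=0 chase 'c': 0 ⇒ 3;  out={0}∪out(3)={0}
  fail(4) 'cb': from fail(3)=0 chase 'b': 0 ⇒ 1;  out=∅∪out(1)=∅
  fail(5) 'cbd': from fail(4)=1 chase 'd': 1→0 ⇒ 0;  out={1}∪out(0)={1}

Scan:
[0] read 'b'  n0⇒n1
[1] read 'd'  n1⇒n0 ·f
[2] read 'c'  n0⇒n3
[3] read 'b'  n3⇒n4
[4] read 'c'  n4⇒n2 ·f  → match P0@[3:4]
[5] read 'c'  n2⇒n3 ·f
[6] read 'a'  n3⇒n0 ·f
[7] read 'a'  n0⇒n0
[8] read 'b'  n0⇒n1
[9] read 'b'  n1⇒n1 ·f
[10] read 'b'  n1⇒n1 ·f
[11] read 'c'  n1⇒n2  → match P0@[10:11]
[12] read 'd'  n2⇒n0 ·f
[13] read 'b'  n0⇒n1
[14] read 'b'  n1⇒n1 ·f
[15] read 'b'  n1⇒n1 ·f
[16] read 'c'  n1⇒n2  → match P0@[15:16]
[17] read 'c'  n2⇒n3 ·f
[18] read 'b'  n3⇒n4
[19] read 'd'  n4⇒n5  → match P1@[17:19]
[20] read 'b'  n5⇒n1 ·f
[21] read 'd'  n1⇒n0 ·f
[22] read 'b'  n0⇒n1
[23] read 'c'  n1⇒n2  → match P0@[22:23]
[24] read 'a'  n2⇒n0 ·f
[25] read 'd'  n0⇒n0
[26] read 'd'  n0⇒n0
[27] read 'd'  n0⇒n0
[28] read 'c'  n0⇒n3
[29] read 'c'  n3⇒n3 ·f
[30] read 'b'  n3⇒n4
[31] read 'd'  n4⇒n5  → match P1@[29:31]
[32] read 'a'  n5⇒n0 ·f
[33] read 'c'  n0⇒n3
[34] read 'b'  n3⇒n4
[35] read 'd'  n4⇒n5  → match P1@[33:35]
[36] read 'c'  n5⇒n3 ·f
[37] read 'b'  n3⇒n4
[38] read 'a'  n4⇒n0 ·f
[39] read 'c'  n0⇒n3
[40] read 'b'  n3⇒n4
[41] read 'd'  n4⇒n5  → match P1@[39:41]
[42] read 'c'  n5⇒n3 ·f
[43] read 'b'  n3⇒n4
[44] read 'd'  n4⇒n5  → match P1@[42:44]
[45] read 'b'  n5⇒n1 ·f
[46] read 'c'  n1⇒n2  → match P0@[45:46]
[47] read 'a'  n2⇒n0 ·f
[48] read 'b'  n0⇒n1
[49] read 'c'  n1⇒n2  → match P0@[48:49]
[50] read 'b'  n2⇒n4 ·f
[51] read 'c'  n4⇒n2 ·f  → match P0@[50:51]
[52] read 'c'  n2⇒n3 ·f
[53] read 'b'  n3⇒n4
[54] read 'b'  n4⇒n1 ·f
[55] read 'c'  n1⇒n2  → match P0@[54:55]
[56] read 'a'  n2⇒n0 ·f
[57] read 'd'  n0⇒n0
[58] read 'b'  n0⇒n1
[59] read 'c'  n1⇒n2  → match P0@[58:59]
[60] read 'a'  n2⇒n0 ·f
[61] read 'c'  n0⇒n3
[62] read 'b'  n3⇒n4
[63] read 'd'  n4⇒n5  → match P1@[61:63]
[64] read 'a'  n5⇒n0 ·f
[65] read 'b'  n0⇒n1
[66] read 'b'  n1⇒n1 ·f
[67] read 'd'  n1⇒n0 ·f
[68] read 'd'  n0⇒n0
[69] read 'b'  n0⇒n1
[70] read 'a'  n1⇒n0 ·f
[71] read 'b'  n0⇒n1
[72] read 'b'  n1⇒n1 ·f
[73] read 'c'  n1⇒n2  → match P0@[72:73]
[74] read 'b'  n2⇒n4 ·f
[75] read 'a'  n4⇒n0 ·f

Result: [[4,0],[11,0],[16,0],[19,1],[23,0],[31,1],[35,1],[41,1],[44,1],[46,0],[49,0],[51,0],[55,0],[59,0],[63,1],[73,0]]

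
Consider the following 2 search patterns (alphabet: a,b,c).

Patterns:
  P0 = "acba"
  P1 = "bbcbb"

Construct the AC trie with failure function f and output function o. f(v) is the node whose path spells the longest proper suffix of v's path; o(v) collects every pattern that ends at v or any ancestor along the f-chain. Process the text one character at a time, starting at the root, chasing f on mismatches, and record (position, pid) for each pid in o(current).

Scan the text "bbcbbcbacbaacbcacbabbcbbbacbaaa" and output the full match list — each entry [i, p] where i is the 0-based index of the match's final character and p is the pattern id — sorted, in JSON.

Construct AC machine:
Trie (insert patterns):
  0='ε' goto a→1 b→5
  1='a' goto c→2
  2='ac' goto b→3
  3='acb' goto a→4
  4='acba' goto ·  ←P0
  5='b' goto b→6
  6='bb' goto c→7
  7='bbc' goto b→8
  8='bbcb' goto b→9
  9='bbcbb' goto ·  ←P1

Failure links (BFS by depth):
  n1('a'): parent n0 fail=0; on 'a' 0 → fail=0;  out ∅∪∅=∅
  n5('b'): parent n0 fail=0; on 'b' 0 → fail=0;  out ∅∪∅=∅
  n2('ac'): parent n1 fail=0; on 'c' 0 → fail=0;  out ∅∪∅=∅
  n6('bb'): parent n5 fail=0; on 'b' 0 → fail=5;  out ∅∪∅=∅
  n3('acb'): parent n2 fail=0; on 'b' 0 → fail=5;  out ∅∪∅=∅
  n7('bbc'): parent n6 fail=5; on 'c' 5→0 → fail=0;  out ∅∪∅=∅
  n4('acba'): parent n3 fail=5; on 'a' 5→0 → fail=1;  out {0}∪∅={0}
  n8('bbcb'): parent n7 fail=0; on 'b' 0 → fail=5;  out ∅∪∅=∅
  n9('bbcbb'): parent n8 fail=5; on 'b' 5 → fail=6;  out {1}∪∅={1}

Text stream:
pos 0 'b': at 5
pos 1 'b': at 6
pos 2 'c': at 7
pos 3 'b': at 8
pos 4 'b': at 9  emit P1@[0:4]
pos 5 'c': at 7 ·f
pos 6 'b': at 8
pos 7 'a': at 1 ·f
pos 8 'c': at 2
pos 9 'b': at 3
pos 10 'a': at 4  emit P0@[7:10]
pos 11 'a': at 1 ·f
pos 12 'c': at 2
pos 13 'b': at 3
pos 14 'c': at 0 ·f
pos 15 'a': at 1
pos 16 'c': at 2
pos 17 'b': at 3
pos 18 'a': at 4  emit P0@[15:18]
pos 19 'b': at 5 ·f
pos 20 'b': at 6
pos 21 'c': at 7
pos 22 'b': at 8
pos 23 'b': at 9  emit P1@[19:23]
pos 24 'b': at 6 ·f
pos 25 'a': at 1 ·f
pos 26 'c': at 2
pos 27 'b': at 3
pos 28 'a': at 4  emit P0@[25:28]
pos 29 'a': at 1 ·f
pos 30 'a': at 1 ·f

Matches: [[4,1],[10,0],[18,0],[23,1],[28,0]]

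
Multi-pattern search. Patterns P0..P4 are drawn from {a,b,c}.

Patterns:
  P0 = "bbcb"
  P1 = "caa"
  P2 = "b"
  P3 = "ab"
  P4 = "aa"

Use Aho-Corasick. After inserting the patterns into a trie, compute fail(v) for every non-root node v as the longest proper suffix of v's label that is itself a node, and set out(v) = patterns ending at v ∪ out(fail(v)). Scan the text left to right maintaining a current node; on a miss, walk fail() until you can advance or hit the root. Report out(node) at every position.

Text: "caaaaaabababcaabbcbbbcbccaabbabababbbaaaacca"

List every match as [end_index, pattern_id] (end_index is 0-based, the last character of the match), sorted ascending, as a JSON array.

Build:
Trie nodes:
  0='ε' goto a→8 b→1 c→5
  1='b' goto b→2  ←P2
  2='bb' goto c→3
  3='bbc' goto b→4
  4='bbcb' goto ·  ←P0
  5='c' goto a→6
  6='ca' goto a→7
  7='caa' goto ·  ←P1
  8='a' goto a→10 b→9
  9='ab' goto ·  ←P3
  10='aa' goto ·  ←P4

Failure links (BFS by depth):
  fail(1) 'b': from fail(0)=0 chase 'b': 0 ⇒ 0;  out={2}∪out(0)={2}
  fail(5) 'c': from fail(0)=0 chase 'c': 0 ⇒ 0;  out=∅∪out(0)=∅
  fail(8) 'a': from fail(0)=0 chase 'a': 0 ⇒ 0;  out=∅∪out(0)=∅
  fail(2) 'bb': from fail(1)=0 chase 'b': 0 ⇒ 1;  out=∅∪out(1)={2}
  fail(6) 'ca': from fail(5)=0 chase 'a': 0 ⇒ 8;  out=∅∪out(8)=∅
  fail(9) 'ab': from fail(8)=0 chase 'b': 0 ⇒ 1;  out={3}∪out(1)={2,3}
  fail(10) 'aa': from fail(8)=0 chase 'a': 0 ⇒ 8;  out={4}∪out(8)={4}
  fail(3) 'bbc': from fail(2)=1 chase 'c': 1→0 ⇒ 5;  out=∅∪out(5)=∅
  fail(7) 'caa': from fail(6)=8 chase 'a': 8 ⇒ 10;  out={1}∪out(10)={1,4}
  fail(4) 'bbcb': from fail(3)=5 chase 'b': 5→0 ⇒ 1;  out={0}∪out(1)={0,2}

Text stream:
i=0 'c': node 0→5
i=1 'a': node 5→6
i=2 'a': node 6→7  emit P1@[0:2],P4@[1:2]
i=3 'a': node 7→10 (via fail)  emit P4@[2:3]
i=4 'a': node 10→10 (via fail)  emit P4@[3:4]
i=5 'a': node 10→10 (via fail)  emit P4@[4:5]
i=6 'a': node 10→10 (via fail)  emit P4@[5:6]
i=7 'b': node 10→9 (via fail)  emit P2@[7:7],P3@[6:7]
i=8 'a': node 9→8 (via fail)
i=9 'b': node 8→9  emit P2@[9:9],P3@[8:9]
i=10 'a': node 9→8 (via fail)
i=11 'b': node 8→9  emit P2@[11:11],P3@[10:11]
i=12 'c': node 9→5 (via fail)
i=13 'a': node 5→6
i=14 'a': node 6→7  emit P1@[12:14],P4@[13:14]
i=15 'b': node 7→9 (via fail)  emit P2@[15:15],P3@[14:15]
i=16 'b': node 9→2 (via fail)  emit P2@[16:16]
i=17 'c': node 2→3
i=18 'b': node 3→4  emit P0@[15:18],P2@[18:18]
i=19 'b': node 4→2 (via fail)  emit P2@[19:19]
i=20 'b': node 2→2 (via fail)  emit P2@[20:20]
i=21 'c': node 2→3
i=22 'b': node 3→4  emit P0@[19:22],P2@[22:22]
i=23 'c': node 4→5 (via fail)
i=24 'c': node 5→5 (via fail)
i=25 'a': node 5→6
i=26 'a': node 6→7  emit P1@[24:26],P4@[25:26]
i=27 'b': node 7→9 (via fail)  emit P2@[27:27],P3@[26:27]
i=28 'b': node 9→2 (via fail)  emit P2@[28:28]
i=29 'a': node 2→8 (via fail)
i=30 'b': node 8→9  emit P2@[30:30],P3@[29:30]
i=31 'a': node 9→8 (via fail)
i=32 'b': node 8→9  emit P2@[32:32],P3@[31:32]
i=33 'a': node 9→8 (via fail)
i=34 'b': node 8→9  emit P2@[34:34],P3@[33:34]
i=35 'b': node 9→2 (via fail)  emit P2@[35:35]
i=36 'b': node 2→2 (via fail)  emit P2@[36:36]
i=37 'a': node 2→8 (via fail)
i=38 'a': node 8→10  emit P4@[37:38]
i=39 'a': node 10→10 (via fail)  emit P4@[38:39]
i=40 'a': node 10→10 (via fail)  emit P4@[39:40]
i=41 'c': node 10→5 (via fail)
i=42 'c': node 5→5 (via fail)
i=43 'a': node 5→6

All matches (sorted): [[2,1],[2,4],[3,4],[4,4],[5,4],[6,4],[7,2],[7,3],[9,2],[9,3],[11,2],[11,3],[14,1],[14,4],[15,2],[15,3],[16,2],[18,0],[18,2],[19,2],[20,2],[22,0],[22,2],[26,1],[26,4],[27,2],[27,3],[28,2],[30,2],[30,3],[32,2],[32,3],[34,2],[34,3],[35,2],[36,2],[38,4],[39,4],[40,4]]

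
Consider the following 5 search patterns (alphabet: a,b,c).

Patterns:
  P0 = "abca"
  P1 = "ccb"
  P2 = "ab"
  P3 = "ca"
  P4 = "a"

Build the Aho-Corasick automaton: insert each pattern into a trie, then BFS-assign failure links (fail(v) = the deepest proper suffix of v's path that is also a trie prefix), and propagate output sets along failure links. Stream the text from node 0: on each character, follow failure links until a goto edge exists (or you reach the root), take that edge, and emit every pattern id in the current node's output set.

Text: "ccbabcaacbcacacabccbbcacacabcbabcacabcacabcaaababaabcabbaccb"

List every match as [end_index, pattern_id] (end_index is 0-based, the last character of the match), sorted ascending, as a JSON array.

Build:
Trie (insert patterns):
  0='ε' goto a→1 c→5
  1='a' goto b→2  ←P4
  2='ab' goto c→3  ←P2
  3='abc' goto a→4
  4='abca' goto ·  ←P0
  5='c' goto a→8 c→6
  6='cc' goto b→7
  7='ccb' goto ·  ←P1
  8='ca' goto ·  ←P3

BFS fail/out derivation:
  n1('a'): parent n0 fail=0; on 'a' 0 → fail=0;  out {4}∪∅={4}
  n5('c'): parent n0 fail=0; on 'c' 0 → fail=0;  out ∅∪∅=∅
  n2('ab'): parent n1 fail=0; on 'b' 0 → fail=0;  out {2}∪∅={2}
  n6('cc'): parent n5 fail=0; on 'c' 0 → fail=5;  out ∅∪∅=∅
  n8('ca'): parent n5 fail=0; on 'a' 0 → fail=1;  out {3}∪{4}={3,4}
  n3('abc'): parent n2 fail=0; on 'c' 0 → fail=5;  out ∅∪∅=∅
  n7('ccb'): parent n6 fail=5; on 'b' 5→0 → fail=0;  out {1}∪∅={1}
  n4('abca'): parent n3 fail=5; on 'a' 5 → fail=8;  out {0}∪{3,4}={0,3,4}

Text stream:
pos 0 'c': at 5
pos 1 'c': at 6
pos 2 'b': at 7  emit P1@[0:2]
pos 3 'a': at 1 ·f  emit P4@[3:3]
pos 4 'b': at 2  emit P2@[3:4]
pos 5 'c': at 3
pos 6 'a': at 4  emit P0@[3:6],P3@[5:6],P4@[6:6]
pos 7 'a': at 1 ·f  emit P4@[7:7]
pos 8 'c': at 5 ·f
pos 9 'b': at 0 ·f
pos 10 'c': at 5
pos 11 'a': at 8  emit P3@[10:11],P4@[11:11]
pos 12 'c': at 5 ·f
pos 13 'a': at 8  emit P3@[12:13],P4@[13:13]
pos 14 'c': at 5 ·f
pos 15 'a': at 8  emit P3@[14:15],P4@[15:15]
pos 16 'b': at 2 ·f  emit P2@[15:16]
pos 17 'c': at 3
pos 18 'c': at 6 ·f
pos 19 'b': at 7  emit P1@[17:19]
pos 20 'b': at 0 ·f
pos 21 'c': at 5
pos 22 'a': at 8  emit P3@[21:22],P4@[22:22]
pos 23 'c': at 5 ·f
pos 24 'a': at 8  emit P3@[23:24],P4@[24:24]
pos 25 'c': at 5 ·f
pos 26 'a': at 8  emit P3@[25:26],P4@[26:26]
pos 27 'b': at 2 ·f  emit P2@[26:27]
pos 28 'c': at 3
pos 29 'b': at 0 ·f
pos 30 'a': at 1  emit P4@[30:30]
pos 31 'b': at 2  emit P2@[30:31]
pos 32 'c': at 3
pos 33 'a': at 4  emit P0@[30:33],P3@[32:33],P4@[33:33]
pos 34 'c': at 5 ·f
pos 35 'a': at 8  emit P3@[34:35],P4@[35:35]
pos 36 'b': at 2 ·f  emit P2@[35:36]
pos 37 'c': at 3
pos 38 'a': at 4  emit P0@[35:38],P3@[37:38],P4@[38:38]
pos 39 'c': at 5 ·f
pos 40 'a': at 8  emit P3@[39:40],P4@[40:40]
pos 41 'b': at 2 ·f  emit P2@[40:41]
pos 42 'c': at 3
pos 43 'a': at 4  emit P0@[40:43],P3@[42:43],P4@[43:43]
pos 44 'a': at 1 ·f  emit P4@[44:44]
pos 45 'a': at 1 ·f  emit P4@[45:45]
pos 46 'b': at 2  emit P2@[45:46]
pos 47 'a': at 1 ·f  emit P4@[47:47]
pos 48 'b': at 2  emit P2@[47:48]
pos 49 'a': at 1 ·f  emit P4@[49:49]
pos 50 'a': at 1 ·f  emit P4@[50:50]
pos 51 'b': at 2  emit P2@[50:51]
pos 52 'c': at 3
pos 53 'a': at 4  emit P0@[50:53],P3@[52:53],P4@[53:53]
pos 54 'b': at 2 ·f  emit P2@[53:54]
pos 55 'b': at 0 ·f
pos 56 'a': at 1  emit P4@[56:56]
pos 57 'c': at 5 ·f
pos 58 'c': at 6
pos 59 'b': at 7  emit P1@[57:59]

All matches (sorted): [[2,1],[3,4],[4,2],[6,0],[6,3],[6,4],[7,4],[11,3],[11,4],[13,3],[13,4],[15,3],[15,4],[16,2],[19,1],[22,3],[22,4],[24,3],[24,4],[26,3],[26,4],[27,2],[30,4],[31,2],[33,0],[33,3],[33,4],[35,3],[35,4],[36,2],[38,0],[38,3],[38,4],[40,3],[40,4],[41,2],[43,0],[43,3],[43,4],[44,4],[45,4],[46,2],[47,4],[48,2],[49,4],[50,4],[51,2],[53,0],[53,3],[53,4],[54,2],[56,4],[59,1]]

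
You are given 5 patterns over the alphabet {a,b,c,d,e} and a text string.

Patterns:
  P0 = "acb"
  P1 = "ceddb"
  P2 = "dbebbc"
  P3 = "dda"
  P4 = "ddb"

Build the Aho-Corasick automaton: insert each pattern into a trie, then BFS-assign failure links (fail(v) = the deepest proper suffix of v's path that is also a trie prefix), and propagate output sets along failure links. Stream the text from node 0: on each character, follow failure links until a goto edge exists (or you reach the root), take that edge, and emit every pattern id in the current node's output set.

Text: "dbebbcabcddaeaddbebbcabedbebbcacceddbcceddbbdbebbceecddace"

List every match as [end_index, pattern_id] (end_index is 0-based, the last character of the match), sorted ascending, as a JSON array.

Build:
Trie (insert patterns):
  n0 'ε': a→1 c→4 d→9
  n1 'a': c→2
  n2 'ac': b→3
  n3 'acb': ·  [P0 ends]
  n4 'c': e→5
  n5 'ce': d→6
  n6 'ced': d→7
  n7 'cedd': b→8
  n8 'ceddb': ·  [P1 ends]
  n9 'd': b→10 d→15
  n10 'db': e→11
  n11 'dbe': b→12
  n12 'dbeb': b→13
  n13 'dbebb': c→14
  n14 'dbebbc': ·  [P2 ends]
  n15 'dd': a→16 b→17
  n16 'dda': ·  [P3 ends]
  n17 'ddb': ·  [P4 ends]

Failure links (BFS by depth):
  n1('a'): parent n0 fail=0; on 'a' 0 → fail=0;  out ∅∪∅=∅
  n4('c'): parent n0 fail=0; on 'c' 0 → fail=0;  out ∅∪∅=∅
  n9('d'): parent n0 fail=0; on 'd' 0 → fail=0;  out ∅∪∅=∅
  n2('ac'): parent n1 fail=0; on 'c' 0 → fail=4;  out ∅∪∅=∅
  n5('ce'): parent n4 fail=0; on 'e' 0 → fail=0;  out ∅∪∅=∅
  n10('db'): parent n9 fail=0; on 'b' 0 → fail=0;  out ∅∪∅=∅
  n15('dd'): parent n9 fail=0; on 'd' 0 → fail=9;  out ∅∪∅=∅
  n3('acb'): parent n2 fail=4; on 'b' 4→0 → fail=0;  out {0}∪∅={0}
  n6('ced'): parent n5 fail=0; on 'd' 0 → fail=9;  out ∅∪∅=∅
  n11('dbe'): parent n10 fail=0; on 'e' 0 → fail=0;  out ∅∪∅=∅
  n16('dda'): parent n15 fail=9; on 'a' 9→0 → fail=1;  out {3}∪∅={3}
  n17('ddb'): parent n15 fail=9; on 'b' 9 → fail=10;  out {4}∪∅={4}
  n7('cedd'): parent n6 fail=9; on 'd' 9 → fail=15;  out ∅∪∅=∅
  n12('dbeb'): parent n11 fail=0; on 'b' 0 → fail=0;  out ∅∪∅=∅
  n8('ceddb'): parent n7 fail=15; on 'b' 15 → fail=17;  out {1}∪{4}={1,4}
  n13('dbebb'): parent n12 fail=0; on 'b' 0 → fail=0;  out ∅∪∅=∅
  n14('dbebbc'): parent n13 fail=0; on 'c' 0 → fail=4;  out {2}∪∅={2}

Text stream:
[0] read 'd'  n0⇒n9
[1] read 'b'  n9⇒n10
[2] read 'e'  n10⇒n11
[3] read 'b'  n11⇒n12
[4] read 'b'  n12⇒n13
[5] read 'c'  n13⇒n14  emit P2@[0:5]
[6] read 'a'  n14⇒n1 (via fail)
[7] read 'b'  n1⇒n0 (via fail)
[8] read 'c'  n0⇒n4
[9] read 'd'  n4⇒n9 (via fail)
[10] read 'd'  n9⇒n15
[11] read 'a'  n15⇒n16  emit P3@[9:11]
[12] read 'e'  n16⇒n0 (via fail)
[13] read 'a'  n0⇒n1
[14] read 'd'  n1⇒n9 (via fail)
[15] read 'd'  n9⇒n15
[16] read 'b'  n15⇒n17  emit P4@[14:16]
[17] read 'e'  n17⇒n11 (via fail)
[18] read 'b'  n11⇒n12
[19] read 'b'  n12⇒n13
[20] read 'c'  n13⇒n14  emit P2@[15:20]
[21] read 'a'  n14⇒n1 (via fail)
[22] read 'b'  n1⇒n0 (via fail)
[23] read 'e'  n0⇒n0
[24] read 'd'  n0⇒n9
[25] read 'b'  n9⇒n10
[26] read 'e'  n10⇒n11
[27] read 'b'  n11⇒n12
[28] read 'b'  n12⇒n13
[29] read 'c'  n13⇒n14  emit P2@[24:29]
[30] read 'a'  n14⇒n1 (via fail)
[31] read 'c'  n1⇒n2
[32] read 'c'  n2⇒n4 (via fail)
[33] read 'e'  n4⇒n5
[34] read 'd'  n5⇒n6
[35] read 'd'  n6⇒n7
[36] read 'b'  n7⇒n8  emit P1@[32:36],P4@[34:36]
[37] read 'c'  n8⇒n4 (via fail)
[38] read 'c'  n4⇒n4 (via fail)
[39] read 'e'  n4⇒n5
[40] read 'd'  n5⇒n6
[41] read 'd'  n6⇒n7
[42] read 'b'  n7⇒n8  emit P1@[38:42],P4@[40:42]
[43] read 'b'  n8⇒n0 (via fail)
[44] read 'd'  n0⇒n9
[45] read 'b'  n9⇒n10
[46] read 'e'  n10⇒n11
[47] read 'b'  n11⇒n12
[48] read 'b'  n12⇒n13
[49] read 'c'  n13⇒n14  emit P2@[44:49]
[50] read 'e'  n14⇒n5 (via fail)
[51] read 'e'  n5⇒n0 (via fail)
[52] read 'c'  n0⇒n4
[53] read 'd'  n4⇒n9 (via fail)
[54] read 'd'  n9⇒n15
[55] read 'a'  n15⇒n16  emit P3@[53:55]
[56] read 'c'  n16⇒n2 (via fail)
[57] read 'e'  n2⇒n5 (via fail)

Result: [[5,2],[11,3],[16,4],[20,2],[29,2],[36,1],[36,4],[42,1],[42,4],[49,2],[55,3]]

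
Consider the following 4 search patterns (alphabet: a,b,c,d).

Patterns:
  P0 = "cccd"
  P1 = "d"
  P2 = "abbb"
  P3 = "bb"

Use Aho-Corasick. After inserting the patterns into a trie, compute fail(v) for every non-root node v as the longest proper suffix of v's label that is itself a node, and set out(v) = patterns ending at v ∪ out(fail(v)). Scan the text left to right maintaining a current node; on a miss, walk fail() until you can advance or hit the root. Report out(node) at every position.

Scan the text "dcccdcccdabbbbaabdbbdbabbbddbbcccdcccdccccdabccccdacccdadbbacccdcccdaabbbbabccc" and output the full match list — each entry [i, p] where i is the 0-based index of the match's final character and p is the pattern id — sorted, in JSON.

Construct AC machine:
Trie (insert patterns):
  n0 'ε': a→6 b→10 c→1 d→5
  n1 'c': c→2
  n2 'cc': c→3
  n3 'ccc': d→4
  n4 'cccd': ·  ←P0
  n5 'd': ·  ←P1
  n6 'a': b→7
  n7 'ab': b→8
  n8 'abb': b→9
  n9 'abbb': ·  ←P2
  n10 'b': b→11
  n11 'bb': ·  ←P3

BFS fail/out derivation:
  fail(1) 'c': from fail(0)=0 chase 'c': 0 ⇒ 0;  out=∅∪out(0)=∅
  fail(5) 'd': from fail(0)=0 chase 'd': 0 ⇒ 0;  out={1}∪out(0)={1}
  fail(6) 'a': from fail(0)=0 chase 'a': 0 ⇒ 0;  out=∅∪out(0)=∅
  fail(10) 'b': from fail(0)=0 chase 'b': 0 ⇒ 0;  out=∅∪out(0)=∅
  fail(2) 'cc': from fail(1)=0 chase 'c': 0 ⇒ 1;  out=∅∪out(1)=∅
  fail(7) 'ab': from fail(6)=0 chase 'b': 0 ⇒ 10;  out=∅∪out(10)=∅
  fail(11) 'bb': from fail(10)=0 chase 'b': 0 ⇒ 10;  out={3}∪out(10)={3}
  fail(3) 'ccc': from fail(2)=1 chase 'c': 1 ⇒ 2;  out=∅∪out(2)=∅
  fail(8) 'abb': from fail(7)=10 chase 'b': 10 ⇒ 11;  out=∅∪out(11)={3}
  fail(4) 'cccd': from fail(3)=2 chase 'd': 2→1→0 ⇒ 5;  out={0}∪out(5)={0,1}
  fail(9) 'abbb': from fail(8)=11 chase 'b': 11→10 ⇒ 11;  out={2}∪out(11)={2,3}

Text stream:
[0] read 'd'  n0⇒n5  ** P1@[0:0]
[1] read 'c'  n5⇒n1 (via fail)
[2] read 'c'  n1⇒n2
[3] read 'c'  n2⇒n3
[4] read 'd'  n3⇒n4  ** P0@[1:4],P1@[4:4]
[5] read 'c'  n4⇒n1 (via fail)
[6] read 'c'  n1⇒n2
[7] read 'c'  n2⇒n3
[8] read 'd'  n3⇒n4  ** P0@[5:8],P1@[8:8]
[9] read 'a'  n4⇒n6 (via fail)
[10] read 'b'  n6⇒n7
[11] read 'b'  n7⇒n8  ** P3@[10:11]
[12] read 'b'  n8⇒n9  ** P2@[9:12],P3@[11:12]
[13] read 'b'  n9⇒n11 (via fail)  ** P3@[12:13]
[14] read 'a'  n11⇒n6 (via fail)
[15] read 'a'  n6⇒n6 (via fail)
[16] read 'b'  n6⇒n7
[17] read 'd'  n7⇒n5 (via fail)  ** P1@[17:17]
[18] read 'b'  n5⇒n10 (via fail)
[19] read 'b'  n10⇒n11  ** P3@[18:19]
[20] read 'd'  n11⇒n5 (via fail)  ** P1@[20:20]
[21] read 'b'  n5⇒n10 (via fail)
[22] read 'a'  n10⇒n6 (via fail)
[23] read 'b'  n6⇒n7
[24] read 'b'  n7⇒n8  ** P3@[23:24]
[25] read 'b'  n8⇒n9  ** P2@[22:25],P3@[24:25]
[26] read 'd'  n9⇒n5 (via fail)  ** P1@[26:26]
[27] read 'd'  n5⇒n5 (via fail)  ** P1@[27:27]
[28] read 'b'  n5⇒n10 (via fail)
[29] read 'b'  n10⇒n11  ** P3@[28:29]
[30] read 'c'  n11⇒n1 (via fail)
[31] read 'c'  n1⇒n2
[32] read 'c'  n2⇒n3
[33] read 'd'  n3⇒n4  ** P0@[30:33],P1@[33:33]
[34] read 'c'  n4⇒n1 (via fail)
[35] read 'c'  n1⇒n2
[36] read 'c'  n2⇒n3
[37] read 'd'  n3⇒n4  ** P0@[34:37],P1@[37:37]
[38] read 'c'  n4⇒n1 (via fail)
[39] read 'c'  n1⇒n2
[40] read 'c'  n2⇒n3
[41] read 'c'  n3⇒n3 (via fail)
[42] read 'd'  n3⇒n4  ** P0@[39:42],P1@[42:42]
[43] read 'a'  n4⇒n6 (via fail)
[44] read 'b'  n6⇒n7
[45] read 'c'  n7⇒n1 (via fail)
[46] read 'c'  n1⇒n2
[47] read 'c'  n2⇒n3
[48] read 'c'  n3⇒n3 (via fail)
[49] read 'd'  n3⇒n4  ** P0@[46:49],P1@[49:49]
[50] read 'a'  n4⇒n6 (via fail)
[51] read 'c'  n6⇒n1 (via fail)
[52] read 'c'  n1⇒n2
[53] read 'c'  n2⇒n3
[54] read 'd'  n3⇒n4  ** P0@[51:54],P1@[54:54]
[55] read 'a'  n4⇒n6 (via fail)
[56] read 'd'  n6⇒n5 (via fail)  ** P1@[56:56]
[57] read 'b'  n5⇒n10 (via fail)
[58] read 'b'  n10⇒n11  ** P3@[57:58]
[59] read 'a'  n11⇒n6 (via fail)
[60] read 'c'  n6⇒n1 (via fail)
[61] read 'c'  n1⇒n2
[62] read 'c'  n2⇒n3
[63] read 'd'  n3⇒n4  ** P0@[60:63],P1@[63:63]
[64] read 'c'  n4⇒n1 (via fail)
[65] read 'c'  n1⇒n2
[66] read 'c'  n2⇒n3
[67] read 'd'  n3⇒n4  ** P0@[64:67],P1@[67:67]
[68] read 'a'  n4⇒n6 (via fail)
[69] read 'a'  n6⇒n6 (via fail)
[70] read 'b'  n6⇒n7
[71] read 'b'  n7⇒n8  ** P3@[70:71]
[72] read 'b'  n8⇒n9  ** P2@[69:72],P3@[71:72]
[73] read 'b'  n9⇒n11 (via fail)  ** P3@[72:73]
[74] read 'a'  n11⇒n6 (via fail)
[75] read 'b'  n6⇒n7
[76] read 'c'  n7⇒n1 (via fail)
[77] read 'c'  n1⇒n2
[78] read 'c'  n2⇒n3

All matches (sorted): [[0,1],[4,0],[4,1],[8,0],[8,1],[11,3],[12,2],[12,3],[13,3],[17,1],[19,3],[20,1],[24,3],[25,2],[25,3],[26,1],[27,1],[29,3],[33,0],[33,1],[37,0],[37,1],[42,0],[42,1],[49,0],[49,1],[54,0],[54,1],[56,1],[58,3],[63,0],[63,1],[67,0],[67,1],[71,3],[72,2],[72,3],[73,3]]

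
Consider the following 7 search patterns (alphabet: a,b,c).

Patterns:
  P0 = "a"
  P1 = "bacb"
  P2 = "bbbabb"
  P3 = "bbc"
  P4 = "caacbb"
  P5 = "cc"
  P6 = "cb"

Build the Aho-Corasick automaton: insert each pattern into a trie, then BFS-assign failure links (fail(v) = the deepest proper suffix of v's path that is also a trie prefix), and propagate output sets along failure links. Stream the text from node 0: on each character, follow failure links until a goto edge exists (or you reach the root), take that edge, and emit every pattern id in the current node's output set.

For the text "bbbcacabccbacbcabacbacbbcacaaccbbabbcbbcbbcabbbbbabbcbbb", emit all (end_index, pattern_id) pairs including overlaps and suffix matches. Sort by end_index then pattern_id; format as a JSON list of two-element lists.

Build:
Trie (insert patterns):
  n0 'ε': a→1 b→2 c→12
  n1 'a': ·  ←P0
  n2 'b': a→3 b→6
  n3 'ba': c→4
  n4 'bac': b→5
  n5 'bacb': ·  ←P1
  n6 'bb': b→7 c→11
  n7 'bbb': a→8
  n8 'bbba': b→9
  n9 'bbbab': b→10
  n10 'bbbabb': ·  ←P2
  n11 'bbc': ·  ←P3
  n12 'c': a→13 b→19 c→18
  n13 'ca': a→14
  n14 'caa': c→15
  n15 'caac': b→16
  n16 'caacb': b→17
  n17 'caacbb': ·  ←P4
  n18 'cc': ·  ←P5
  n19 'cb': ·  ←P6

Failure links (BFS by depth):
  n1('a'): parent n0 fail=0; on 'a' 0 → fail=0;  out {0}∪∅={0}
  n2('b'): parent n0 fail=0; on 'b' 0 → fail=0;  out ∅∪∅=∅
  n12('c'): parent n0 fail=0; on 'c' 0 → fail=0;  out ∅∪∅=∅
  n3('ba'): parent n2 fail=0; on 'a' 0 → fail=1;  out ∅∪{0}={0}
  n6('bb'): parent n2 fail=0; on 'b' 0 → fail=2;  out ∅∪∅=∅
  n13('ca'): parent n12 fail=0; on 'a' 0 → fail=1;  out ∅∪{0}={0}
  n18('cc'): parent n12 fail=0; on 'c' 0 → fail=12;  out {5}∪∅={5}
  n19('cb'): parent n12 fail=0; on 'b' 0 → fail=2;  out {6}∪∅={6}
  n4('bac'): parent n3 fail=1; on 'c' 1→0 → fail=12;  out ∅∪∅=∅
  n7('bbb'): parent n6 fail=2; on 'b' 2 → fail=6;  out ∅∪∅=∅
  n11('bbc'): parent n6 fail=2; on 'c' 2→0 → fail=12;  out {3}∪∅={3}
  n14('caa'): parent n13 fail=1; on 'a' 1→0 → fail=1;  out ∅∪{0}={0}
  n5('bacb'): parent n4 fail=12; on 'b' 12 → fail=19;  out {1}∪{6}={1,6}
  n8('bbba'): parent n7 fail=6; on 'a' 6→2 → fail=3;  out ∅∪{0}={0}
  n15('caac'): parent n14 fail=1; on 'c' 1→0 → fail=12;  out ∅∪∅=∅
  n9('bbbab'): parent n8 fail=3; on 'b' 3→1→0 → fail=2;  out ∅∪∅=∅
  n16('caacb'): parent n15 fail=12; on 'b' 12 → fail=19;  out ∅∪{6}={6}
  n10('bbbabb'): parent n9 fail=2; on 'b' 2 → fail=6;  out {2}∪∅={2}
  n17('caacbb'): parent n16 fail=19; on 'b' 19→2 → fail=6;  out {4}∪∅={4}

Text stream:
pos 0 'b': at 2
pos 1 'b': at 6
pos 2 'b': at 7
pos 3 'c': at 11 (fail-walked)  → match P3@[1:3]
pos 4 'a': at 13 (fail-walked)  → match P0@[4:4]
pos 5 'c': at 12 (fail-walked)
pos 6 'a': at 13  → match P0@[6:6]
pos 7 'b': at 2 (fail-walked)
pos 8 'c': at 12 (fail-walked)
pos 9 'c': at 18  → match P5@[8:9]
pos 10 'b': at 19 (fail-walked)  → match P6@[9:10]
pos 11 'a': at 3 (fail-walked)  → match P0@[11:11]
pos 12 'c': at 4
pos 13 'b': at 5  → match P1@[10:13],P6@[12:13]
pos 14 'c': at 12 (fail-walked)
pos 15 'a': at 13  → match P0@[15:15]
pos 16 'b': at 2 (fail-walked)
pos 17 'a': at 3  → match P0@[17:17]
pos 18 'c': at 4
pos 19 'b': at 5  → match P1@[16:19],P6@[18:19]
pos 20 'a': at 3 (fail-walked)  → match P0@[20:20]
pos 21 'c': at 4
pos 22 'b': at 5  → match P1@[19:22],P6@[21:22]
pos 23 'b': at 6 (fail-walked)
pos 24 'c': at 11  → match P3@[22:24]
pos 25 'a': at 13 (fail-walked)  → match P0@[25:25]
pos 26 'c': at 12 (fail-walked)
pos 27 'a': at 13  → match P0@[27:27]
pos 28 'a': at 14  → match P0@[28:28]
pos 29 'c': at 15
pos 30 'c': at 18 (fail-walked)  → match P5@[29:30]
pos 31 'b': at 19 (fail-walked)  → match P6@[30:31]
pos 32 'b': at 6 (fail-walked)
pos 33 'a': at 3 (fail-walked)  → match P0@[33:33]
pos 34 'b': at 2 (fail-walked)
pos 35 'b': at 6
pos 36 'c': at 11  → match P3@[34:36]
pos 37 'b': at 19 (fail-walked)  → match P6@[36:37]
pos 38 'b': at 6 (fail-walked)
pos 39 'c': at 11  → match P3@[37:39]
pos 40 'b': at 19 (fail-walked)  → match P6@[39:40]
pos 41 'b': at 6 (fail-walked)
pos 42 'c': at 11  → match P3@[40:42]
pos 43 'a': at 13 (fail-walked)  → match P0@[43:43]
pos 44 'b': at 2 (fail-walked)
pos 45 'b': at 6
pos 46 'b': at 7
pos 47 'b': at 7 (fail-walked)
pos 48 'b': at 7 (fail-walked)
pos 49 'a': at 8  → match P0@[49:49]
pos 50 'b': at 9
pos 51 'b': at 10  → match P2@[46:51]
pos 52 'c': at 11 (fail-walked)  → match P3@[50:52]
pos 53 'b': at 19 (fail-walked)  → match P6@[52:53]
pos 54 'b': at 6 (fail-walked)
pos 55 'b': at 7

All matches (sorted): [[3,3],[4,0],[6,0],[9,5],[10,6],[11,0],[13,1],[13,6],[15,0],[17,0],[19,1],[19,6],[20,0],[22,1],[22,6],[24,3],[25,0],[27,0],[28,0],[30,5],[31,6],[33,0],[36,3],[37,6],[39,3],[40,6],[42,3],[43,0],[49,0],[51,2],[52,3],[53,6]]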